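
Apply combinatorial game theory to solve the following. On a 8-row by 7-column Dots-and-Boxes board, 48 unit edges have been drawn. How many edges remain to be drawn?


Grid: 8 x 7 boxes, i.e. 9 rows and 8 columns of dots.
Horizontal edges: (rows + 1) * cols = 9 * 7 = 63
Vertical edges: rows * (cols + 1) = 8 * 8 = 64
Total edges: 63 + 64 = 127
Edges drawn: 48
Remaining: 127 - 48 = 79

79


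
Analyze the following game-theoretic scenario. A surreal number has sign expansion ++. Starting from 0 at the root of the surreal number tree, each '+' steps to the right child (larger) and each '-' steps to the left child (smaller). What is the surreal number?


Sign expansion: ++
Rule: track bounds (lo, hi), initially (-inf, +inf). On '+', the current value becomes lo and we move to the simplest number in (value, hi): value + 1 if hi = +inf, otherwise the midpoint (value + hi)/2. On '-', the current value becomes hi and we move to value - 1 if lo = -inf, otherwise the midpoint (lo + value)/2.
Start at 0.
Step 1: sign = +, move right. Bounds: (0, +inf). Value = 1
Step 2: sign = +, move right. Bounds: (1, +inf). Value = 2
The surreal number with sign expansion ++ is 2.

2


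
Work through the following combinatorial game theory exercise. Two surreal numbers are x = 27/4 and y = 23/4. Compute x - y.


x = 27/4, y = 23/4
Converting to common denominator: 4
x = 27/4, y = 23/4
x - y = 27/4 - 23/4 = 1

1


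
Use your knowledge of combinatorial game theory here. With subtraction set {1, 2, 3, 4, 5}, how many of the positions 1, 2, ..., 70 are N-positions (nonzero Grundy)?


Subtraction set S = {1, 2, 3, 4, 5}, so G(n) = n mod 6.
G(n) = 0 when n is a multiple of 6.
Multiples of 6 in [1, 70]: 11
N-positions (nonzero Grundy) = 70 - 11 = 59

59


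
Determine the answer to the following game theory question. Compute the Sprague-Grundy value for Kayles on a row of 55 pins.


Kayles: a move removes 1 or 2 adjacent pins from a contiguous row.
Removing pins from a row of k leaves two independent rows (a, b) with a + b = k - 1 (one pin) or a + b = k - 2 (two pins); an end removal gives a = 0.
By Sprague-Grundy, G(k) = mex{ G(a) XOR G(b) } over all these splits. G(0) = 0.
G(1): splits (0,0):0^0=0 -> mex({0}) = 1
G(2): splits (0,1):0^1=1 (0,0):0^0=0 -> mex({0, 1}) = 2
G(3): splits (0,2):0^2=2 (1,1):1^1=0 (0,1):0^1=1 -> mex({0, 1, 2}) = 3
G(4): splits (0,3):0^3=3 (1,2):1^2=3 (0,2):0^2=2 (1,1):1^1=0 -> mex({0, 2, 3}) = 1
G(5): splits (0,4):0^1=1 (1,3):1^3=2 (2,2):2^2=0 (0,3):0^3=3 (1,2):1^2=3 -> mex({0, 1, 2, 3}) = 4
G(6) = mex({0, 1, 2, 4}) = 3
G(7) = mex({0, 1, 3, 4, 5}) = 2
G(8) = mex({0, 2, 3, 5, 6}) = 1
G(9) = mex({0, 1, 2, 3, 6, 7}) = 4
G(10) = mex({0, 1, 3, 4, 5, 7}) = 2
G(11) = mex({0, 1, 2, 3, 4, 5}) = 6
G(12) = mex({0, 1, 2, 3, 5, 6, 7}) = 4
G(13) = mex({0, 2, 3, 4, 6, 7}) = 1
G(14) = mex({0, 1, 4, 5, 6, 7}) = 2
G(15) = mex({0, 1, 2, 3, 4, 5, 6}) = 7
G(16) = mex({0, 2, 3, 5, 6, 7}) = 1
G(17) = mex({0, 1, 2, 3, 5, 6, 7}) = 4
G(18) = mex({0, 1, 2, 4, 5, 6}) = 3
G(19) = mex({0, 1, 3, 4, 5, 7}) = 2
G(20) = mex({0, 2, 3, 4, 5, 6, 7}) = 1
G(21) = mex({0, 1, 2, 3, 5, 6, 7}) = 4
G(22) = mex({0, 1, 2, 3, 4, 5, 7}) = 6
G(23) = mex({0, 1, 2, 3, 4, 5, 6}) = 7
G(24) = mex({0, 1, 2, 3, 5, 6, 7}) = 4
G(25) = mex({0, 2, 3, 4, 6, 7}) = 1
G(26) = mex({0, 1, 3, 4, 5, 6, 7}) = 2
G(27) = mex({0, 1, 2, 3, 4, 5, 6, 7}) = 8
G(28) = mex({0, 1, 2, 3, 4, 6, 7, 8}) = 5
G(29) = mex({0, 1, 2, 3, 5, 6, 7, 8, 9}) = 4
G(30) = mex({0, 1, 2, 3, 4, 5, 6, 9, 10}) = 7
G(31) = mex({0, 1, 3, 4, 5, 7, 10, 11}) = 2
G(32) = mex({0, 2, 3, 4, 5, 6, 7, 9, 11}) = 1
G(33) = mex({0, 1, 2, 3, 4, 5, 6, 7, 9, 12}) = 8
G(34) = mex({0, 1, 2, 3, 4, 5, 7, 8, 11, 12}) = 6
G(35) = mex({0, 1, 2, 3, 4, 5, 6, 8, 9, 10, 11}) = 7
G(36) = mex({0, 1, 2, 3, 5, 6, 7, 9, 10}) = 4
G(37) = mex({0, 2, 3, 4, 6, 7, 9, 10, 11, 12}) = 1
G(38) = mex({0, 1, 3, 4, 5, 6, 7, 9, 10, 11, 12}) = 2
G(39) = mex({0, 1, 2, 4, 5, 6, 7, 9, 10, 12, 14}) = 3
G(40) = mex({0, 2, 3, 4, 6, 7, 11, 12, 14}) = 1
G(41) = mex({0, 1, 2, 3, 5, 6, 7, 9, 10, 11, 12}) = 4
G(42) = mex({0, 1, 2, 3, 4, 5, 6, 9, 10}) = 7
G(43) = mex({0, 1, 3, 4, 5, 7, 9, 10, 12, 15}) = 2
G(44) = mex({0, 2, 3, 4, 5, 6, 7, 9, 10, 12, 15}) = 1
G(45) = mex({0, 1, 2, 3, 4, 5, 6, 7, 9, 10, 12, 14}) = 8
G(46) = mex({0, 1, 3, 4, 5, 7, 8, 11, 12, 14}) = 2
G(47) = mex({0, 1, 2, 3, 4, 5, 6, 8, 9, 10, 11, 12}) = 7
G(48) = mex({0, 1, 2, 3, 5, 6, 7, 9, 10}) = 4
G(49) = mex({0, 2, 3, 4, 6, 7, 9, 10, 11, 12, 15}) = 1
G(50) = mex({0, 1, 4, 5, 6, 7, 9, 11, 12, 14, 15}) = 2
G(51) = mex({0, 1, 2, 3, 4, 5, 6, 7, 9, 12, 14, 15}) = 8
G(52) = mex({0, 2, 3, 4, 5, 6, 7, 8, 11, 12, 15}) = 1
G(53) = mex({0, 1, 2, 3, 5, 6, 7, 8, 9, 10, 11, 12}) = 4
G(54) = mex({0, 1, 2, 3, 4, 5, 6, 9, 10}) = 7
G(55) = mex({0, 1, 3, 4, 5, 7, 9, 10, 11, 12}) = 2
Therefore G(55) = 2.

2


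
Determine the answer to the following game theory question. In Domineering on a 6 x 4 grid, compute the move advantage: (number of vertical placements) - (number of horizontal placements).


Board is 6 x 4 (rows x cols).
Left (vertical) placements: (rows-1) * cols = 5 * 4 = 20
Right (horizontal) placements: rows * (cols-1) = 6 * 3 = 18
Advantage = Left - Right = 20 - 18 = 2

2


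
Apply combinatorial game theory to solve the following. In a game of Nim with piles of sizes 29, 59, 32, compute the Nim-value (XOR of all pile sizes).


We need the XOR (exclusive or) of all pile sizes.
After XOR-ing pile 1 (size 29): 0 XOR 29 = 29
After XOR-ing pile 2 (size 59): 29 XOR 59 = 38
After XOR-ing pile 3 (size 32): 38 XOR 32 = 6
The Nim-value of this position is 6.

6


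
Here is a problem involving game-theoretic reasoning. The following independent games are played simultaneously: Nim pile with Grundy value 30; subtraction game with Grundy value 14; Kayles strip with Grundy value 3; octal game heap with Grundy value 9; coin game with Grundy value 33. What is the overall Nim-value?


By the Sprague-Grundy theorem, the Grundy value of a sum of games is the XOR of individual Grundy values.
Nim pile: Grundy value = 30. Running XOR: 0 XOR 30 = 30
subtraction game: Grundy value = 14. Running XOR: 30 XOR 14 = 16
Kayles strip: Grundy value = 3. Running XOR: 16 XOR 3 = 19
octal game heap: Grundy value = 9. Running XOR: 19 XOR 9 = 26
coin game: Grundy value = 33. Running XOR: 26 XOR 33 = 59
The combined Grundy value is 59.

59


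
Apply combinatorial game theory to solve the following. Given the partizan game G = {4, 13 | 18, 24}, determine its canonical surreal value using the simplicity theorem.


Left options: {4, 13}, max = 13
Right options: {18, 24}, min = 18
All options are numbers and max(Left) < min(Right), so by the simplicity theorem the value is the simplest (earliest-born) number strictly between 13 and 18.
Integers 14 through 17 all lie strictly between 13 and 18.
Among integers, the simplest (lowest birthday = smallest |n|; 0 is born on day 0, +-n on day n) is 14.
No non-integer in the interval can be simpler: if x is a non-integer in the interval, then floor(x) or ceil(x) also lies in the interval (the interval contains an integer), and both are proper prefixes of x's sign expansion, i.e. born earlier. So the game value is 14.
Game value = 14

14


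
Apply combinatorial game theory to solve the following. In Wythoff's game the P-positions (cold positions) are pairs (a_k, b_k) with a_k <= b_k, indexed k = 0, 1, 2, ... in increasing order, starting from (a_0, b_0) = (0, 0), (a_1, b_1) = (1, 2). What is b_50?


By Wythoff's theorem, a_k = floor(k * phi) and b_k = floor(k * phi^2) = a_k + k, where phi = (1 + sqrt(5))/2 is the golden ratio.
phi = (1 + sqrt(5))/2 = 1.618034
phi^2 = phi + 1 = 2.618034
k = 50
k * phi^2 = 50 * 2.618034 = 130.901699
b_50 = floor(k * phi^2) = 130 (check: a_50 + k = 80 + 50 = 130)

130


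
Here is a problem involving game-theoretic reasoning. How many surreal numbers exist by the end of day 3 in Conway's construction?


Day 0: {|} = 0 is born. Count = 1.
Day n: the number of surreal numbers born by day n is 2^(n+1) - 1.
By day 0: 2^1 - 1 = 1
By day 1: 2^2 - 1 = 3
By day 2: 2^3 - 1 = 7
By day 3: 2^4 - 1 = 15
By day 3: 15 surreal numbers.

15


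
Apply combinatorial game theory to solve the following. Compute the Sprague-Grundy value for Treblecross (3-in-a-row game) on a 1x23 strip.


Treblecross: place X on empty cells; 3-in-a-row wins.
Playing within two cells of an existing X lets the opponent win at once, so sensible play treats the cells i-2..i+2 around each X as dead. The player left with no safe cell loses, so this is a normal-play take-away game on strips of safe cells.
Placing X at cell i (0-indexed) of a strip of k safe cells leaves independent strips of sizes max(0, i-2) and max(0, k-i-3). Hence G(k) = mex{ G(max(0,i-2)) XOR G(max(0,k-i-3)) : 0 <= i < k }, with G(0) = 0.
G(1): splits (0,0):0^0=0 -> mex({0}) = 1
G(2): splits (0,0):0^0=0 -> mex({0}) = 1
G(3): splits (0,0):0^0=0 -> mex({0}) = 1
G(4): splits (0,1):0^1=1 (0,0):0^0=0 -> mex({0, 1}) = 2
G(5): splits (0,2):0^1=1 (0,1):0^1=1 (0,0):0^0=0 -> mex({0, 1}) = 2
G(6) = mex({1}) = 0
G(7) = mex({0, 1, 2}) = 3
G(8) = mex({0, 1, 2}) = 3
G(9) = mex({0, 2}) = 1
G(10) = mex({0, 2, 3}) = 1
G(11) = mex({0, 3}) = 1
G(12) = mex({1, 3}) = 0
G(13) = mex({0, 1, 2, 3}) = 4
G(14) = mex({0, 1, 2}) = 3
G(15) = mex({0, 1, 2}) = 3
G(16) = mex({0, 1, 2, 4}) = 3
G(17) = mex({0, 1, 3, 4}) = 2
G(18) = mex({0, 1, 3, 4}) = 2
G(19) = mex({0, 1, 3, 5}) = 2
G(20) = mex({0, 1, 2, 3, 5}) = 4
G(21) = mex({0, 1, 2, 3, 5}) = 4
G(22) = mex({1, 2, 6}) = 0
G(23) = mex({0, 1, 2, 3, 4, 6}) = 5
Therefore G(23) = 5.

5


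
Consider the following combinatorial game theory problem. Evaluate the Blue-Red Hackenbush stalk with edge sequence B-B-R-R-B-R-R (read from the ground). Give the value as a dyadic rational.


Edges (from ground): B-B-R-R-B-R-R
By Berlekamp's sign-expansion rule, a Blue-Red Hackenbush stalk has the value of the surreal number whose sign sequence is the edge sequence with B -> + and R -> -.
Sign sequence: ++--+--
Trace the sign expansion in the surreal number tree, starting from 0:
Edge 1: B (sign +) -> bounds (0, +inf), value = 1
Edge 2: B (sign +) -> bounds (1, +inf), value = 2
Edge 3: R (sign -) -> bounds (1, 2), value = 3/2
Edge 4: R (sign -) -> bounds (1, 3/2), value = 5/4
Edge 5: B (sign +) -> bounds (5/4, 3/2), value = 11/8
Edge 6: R (sign -) -> bounds (5/4, 11/8), value = 21/16
Edge 7: R (sign -) -> bounds (5/4, 21/16), value = 41/32
Game value = 41/32

41/32


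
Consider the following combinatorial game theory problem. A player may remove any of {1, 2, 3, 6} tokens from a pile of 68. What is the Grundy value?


The subtraction set is S = {1, 2, 3, 6}.
G(k) = mex{ G(k - s) : s in S, s <= k }. We compute iteratively: G(0) = 0.
G(1) = mex({0}) = 1
G(2) = mex({0, 1}) = 2
G(3) = mex({0, 1, 2}) = 3
G(4) = mex({1, 2, 3}) = 0
G(5) = mex({0, 2, 3}) = 1
G(6) = mex({0, 1, 3}) = 2
G(7) = mex({0, 1, 2}) = 3
G(8) = mex({1, 2, 3}) = 0
G(9) = mex({0, 2, 3}) = 1
Observe that G(4)..G(9) = 0, 1, 2, 3, 0, 1 repeats G(0)..G(5) = 0, 1, 2, 3, 0, 1.
For k >= max(S) = 6, G(k) is determined by the previous 6 values G(k-6)..G(k-1); a window of 6 consecutive values has recurred shifted by 4, so by induction G(k + 4) = G(k) for all k >= 0: the sequence is periodic from the start with period 4.
One period: G(0..3) = 0, 1, 2, 3.
68 mod 4 = 0, so G(68) = G(0) = 0.

0


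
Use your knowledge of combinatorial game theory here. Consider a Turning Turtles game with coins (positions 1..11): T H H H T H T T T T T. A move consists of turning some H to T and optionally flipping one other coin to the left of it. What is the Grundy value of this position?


Coins: T H H H T H T T T T T
Key fact: a single head at position k behaves exactly like a Nim heap of size k (turning it to T and optionally flipping a coin at j < k corresponds to moving the heap from k to j, or to 0), and heads combine as a disjunctive sum (two heads at the same place would cancel, matching j XOR j = 0). So the Nim-value is the XOR of the 1-indexed positions of the heads.
Face-up positions (1-indexed): [2, 3, 4, 6]
XOR 0 with 2: 0 XOR 2 = 2
XOR 2 with 3: 2 XOR 3 = 1
XOR 1 with 4: 1 XOR 4 = 5
XOR 5 with 6: 5 XOR 6 = 3
Nim-value = 3

3


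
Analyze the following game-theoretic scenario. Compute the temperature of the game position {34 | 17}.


The game is {34 | 17}, a switch {a | b} with numbers a > b.
Cooling {a | b} by t gives {a - t | b + t}, which stops being hot when a - t = b + t, i.e. at t = (a - b)/2. So the temperature of a switch is (a - b)/2.
Temperature = (Left option - Right option) / 2
= (34 - (17)) / 2
= 17 / 2
= 17/2

17/2


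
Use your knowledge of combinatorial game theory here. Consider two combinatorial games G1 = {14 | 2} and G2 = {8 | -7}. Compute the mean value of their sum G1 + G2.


G1 = {14 | 2}, G2 = {8 | -7}
Each is a switch {a | b} with numbers a > b; its mean value is (a + b)/2, and mean value is additive over game sums: m(G1 + G2) = m(G1) + m(G2).
Mean of G1 = (14 + (2))/2 = 16/2 = 8
Mean of G2 = (8 + (-7))/2 = 1/2 = 1/2
Mean of G1 + G2 = 8 + 1/2 = 17/2

17/2


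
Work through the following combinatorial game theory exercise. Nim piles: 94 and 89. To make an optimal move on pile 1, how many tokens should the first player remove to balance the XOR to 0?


Piles: 94 and 89
Current XOR: 94 XOR 89 = 7 (non-zero, so this is an N-position).
To make the XOR zero, we need to find a move that balances the piles.
For pile 1 (size 94): target = 94 XOR 7 = 89
We reduce pile 1 from 94 to 89.
Tokens removed: 94 - 89 = 5
Verification: 89 XOR 89 = 0

5


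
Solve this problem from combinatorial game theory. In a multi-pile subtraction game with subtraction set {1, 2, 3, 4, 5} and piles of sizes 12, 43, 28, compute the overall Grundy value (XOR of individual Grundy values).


Subtraction set: {1, 2, 3, 4, 5}
For this subtraction set, G(n) = n mod 6 (period = max + 1 = 6).
Pile 1 (size 12): G(12) = 12 mod 6 = 0
Pile 2 (size 43): G(43) = 43 mod 6 = 1
Pile 3 (size 28): G(28) = 28 mod 6 = 4
Total Grundy value = XOR of all: 0 XOR 1 XOR 4 = 5

5


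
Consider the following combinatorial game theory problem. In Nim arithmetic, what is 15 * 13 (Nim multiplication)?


Nim multiplication is bilinear over XOR: (u XOR v) * w = (u*w) XOR (v*w).
So we split each operand into its bit components and XOR the pairwise Nim products.
15 = 1 + 2 + 4 + 8 (as XOR of powers of 2).
13 = 1 + 4 + 8 (as XOR of powers of 2).
Using the standard Nim-product table on single bits:
  2*2 = 3,   2*4 = 8,   2*8 = 12,
  4*4 = 6,   4*8 = 11,  8*8 = 13,
and  1*x = x (identity), k*l = l*k (commutative).
Pairwise Nim products:
  1 * 1 = 1
  1 * 4 = 4
  1 * 8 = 8
  2 * 1 = 2
  2 * 4 = 8
  2 * 8 = 12
  4 * 1 = 4
  4 * 4 = 6
  4 * 8 = 11
  8 * 1 = 8
  8 * 4 = 11
  8 * 8 = 13
XOR them: 1 XOR 4 XOR 8 XOR 2 XOR 8 XOR 12 XOR 4 XOR 6 XOR 11 XOR 8 XOR 11 XOR 13 = 12.
Result: 15 * 13 = 12 (in Nim).

12


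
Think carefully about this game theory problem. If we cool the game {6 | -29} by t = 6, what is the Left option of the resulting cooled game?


Original game: {6 | -29} (a switch {a | b} with a > b).
Cooling by t (for t below the temperature (a - b)/2 = 35/2) taxes each move by t: {a | b} cooled by t is {a - t | b + t}.
Cooling amount: t = 6
Cooled Left option: 6 - 6 = 0
Cooled Right option: -29 + 6 = -23
Cooled game: {0 | -23}
Left option = 0

0


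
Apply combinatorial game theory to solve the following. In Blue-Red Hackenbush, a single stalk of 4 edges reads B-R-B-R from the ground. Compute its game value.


Edges (from ground): B-R-B-R
By Berlekamp's sign-expansion rule, a Blue-Red Hackenbush stalk has the value of the surreal number whose sign sequence is the edge sequence with B -> + and R -> -.
Sign sequence: +-+-
Trace the sign expansion in the surreal number tree, starting from 0:
Edge 1: B (sign +) -> bounds (0, +inf), value = 1
Edge 2: R (sign -) -> bounds (0, 1), value = 1/2
Edge 3: B (sign +) -> bounds (1/2, 1), value = 3/4
Edge 4: R (sign -) -> bounds (1/2, 3/4), value = 5/8
Game value = 5/8

5/8


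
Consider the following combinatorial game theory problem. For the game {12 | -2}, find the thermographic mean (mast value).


Game = {12 | -2}, a switch {a | b} with numbers a > b.
Its thermograph has left wall a - t and right wall b + t, which meet at t = (a - b)/2, where both equal (a + b)/2. So the mast (mean value) is at (a + b)/2.
Mean = (12 + (-2))/2 = 10/2 = 5

5


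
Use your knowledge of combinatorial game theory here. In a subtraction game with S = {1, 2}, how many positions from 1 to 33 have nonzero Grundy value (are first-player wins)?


Subtraction set S = {1, 2}, so G(n) = n mod 3.
G(n) = 0 when n is a multiple of 3.
Multiples of 3 in [1, 33]: 11
N-positions (nonzero Grundy) = 33 - 11 = 22

22


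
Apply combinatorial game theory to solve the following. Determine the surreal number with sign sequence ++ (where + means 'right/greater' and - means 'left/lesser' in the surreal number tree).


Sign expansion: ++
Rule: track bounds (lo, hi), initially (-inf, +inf). On '+', the current value becomes lo and we move to the simplest number in (value, hi): value + 1 if hi = +inf, otherwise the midpoint (value + hi)/2. On '-', the current value becomes hi and we move to value - 1 if lo = -inf, otherwise the midpoint (lo + value)/2.
Start at 0.
Step 1: sign = +, move right. Bounds: (0, +inf). Value = 1
Step 2: sign = +, move right. Bounds: (1, +inf). Value = 2
The surreal number with sign expansion ++ is 2.

2


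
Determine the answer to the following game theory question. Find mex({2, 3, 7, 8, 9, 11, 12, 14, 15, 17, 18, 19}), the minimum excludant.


Set = {2, 3, 7, 8, 9, 11, 12, 14, 15, 17, 18, 19}
0 is NOT in the set. This is the mex.
mex = 0

0


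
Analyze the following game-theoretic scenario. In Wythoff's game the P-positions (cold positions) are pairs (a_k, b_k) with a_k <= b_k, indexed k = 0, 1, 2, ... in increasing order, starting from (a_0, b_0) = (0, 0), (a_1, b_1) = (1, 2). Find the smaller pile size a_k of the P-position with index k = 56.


By Wythoff's theorem, a_k = floor(k * phi) and b_k = floor(k * phi^2) = a_k + k, where phi = (1 + sqrt(5))/2 is the golden ratio.
phi = (1 + sqrt(5))/2 = 1.618034
k = 56
k * phi = 56 * 1.618034 = 90.609903
a_56 = floor(k * phi) = 90

90


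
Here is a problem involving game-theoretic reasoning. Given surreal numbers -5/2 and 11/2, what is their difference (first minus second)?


x = -5/2, y = 11/2
Converting to common denominator: 2
x = -5/2, y = 11/2
x - y = -5/2 - 11/2 = -8

-8


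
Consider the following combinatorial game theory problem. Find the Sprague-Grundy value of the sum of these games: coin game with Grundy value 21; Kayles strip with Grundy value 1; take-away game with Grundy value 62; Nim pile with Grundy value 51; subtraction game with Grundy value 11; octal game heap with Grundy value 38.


By the Sprague-Grundy theorem, the Grundy value of a sum of games is the XOR of individual Grundy values.
coin game: Grundy value = 21. Running XOR: 0 XOR 21 = 21
Kayles strip: Grundy value = 1. Running XOR: 21 XOR 1 = 20
take-away game: Grundy value = 62. Running XOR: 20 XOR 62 = 42
Nim pile: Grundy value = 51. Running XOR: 42 XOR 51 = 25
subtraction game: Grundy value = 11. Running XOR: 25 XOR 11 = 18
octal game heap: Grundy value = 38. Running XOR: 18 XOR 38 = 52
The combined Grundy value is 52.

52


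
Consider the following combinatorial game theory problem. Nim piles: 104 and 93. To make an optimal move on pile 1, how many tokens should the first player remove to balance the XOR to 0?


Piles: 104 and 93
Current XOR: 104 XOR 93 = 53 (non-zero, so this is an N-position).
To make the XOR zero, we need to find a move that balances the piles.
For pile 1 (size 104): target = 104 XOR 53 = 93
We reduce pile 1 from 104 to 93.
Tokens removed: 104 - 93 = 11
Verification: 93 XOR 93 = 0

11


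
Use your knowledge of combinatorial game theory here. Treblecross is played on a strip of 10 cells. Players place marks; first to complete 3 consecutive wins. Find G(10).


Treblecross: place X on empty cells; 3-in-a-row wins.
Playing within two cells of an existing X lets the opponent win at once, so sensible play treats the cells i-2..i+2 around each X as dead. The player left with no safe cell loses, so this is a normal-play take-away game on strips of safe cells.
Placing X at cell i (0-indexed) of a strip of k safe cells leaves independent strips of sizes max(0, i-2) and max(0, k-i-3). Hence G(k) = mex{ G(max(0,i-2)) XOR G(max(0,k-i-3)) : 0 <= i < k }, with G(0) = 0.
G(1): splits (0,0):0^0=0 -> mex({0}) = 1
G(2): splits (0,0):0^0=0 -> mex({0}) = 1
G(3): splits (0,0):0^0=0 -> mex({0}) = 1
G(4): splits (0,1):0^1=1 (0,0):0^0=0 -> mex({0, 1}) = 2
G(5): splits (0,2):0^1=1 (0,1):0^1=1 (0,0):0^0=0 -> mex({0, 1}) = 2
G(6) = mex({1}) = 0
G(7) = mex({0, 1, 2}) = 3
G(8) = mex({0, 1, 2}) = 3
G(9) = mex({0, 2}) = 1
G(10) = mex({0, 2, 3}) = 1
Therefore G(10) = 1.

1


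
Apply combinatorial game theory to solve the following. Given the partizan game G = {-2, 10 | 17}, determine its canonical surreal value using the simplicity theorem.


Left options: {-2, 10}, max = 10
Right options: {17}, min = 17
All options are numbers and max(Left) < min(Right), so by the simplicity theorem the value is the simplest (earliest-born) number strictly between 10 and 17.
Integers 11 through 16 all lie strictly between 10 and 17.
Among integers, the simplest (lowest birthday = smallest |n|; 0 is born on day 0, +-n on day n) is 11.
No non-integer in the interval can be simpler: if x is a non-integer in the interval, then floor(x) or ceil(x) also lies in the interval (the interval contains an integer), and both are proper prefixes of x's sign expansion, i.e. born earlier. So the game value is 11.
Game value = 11

11


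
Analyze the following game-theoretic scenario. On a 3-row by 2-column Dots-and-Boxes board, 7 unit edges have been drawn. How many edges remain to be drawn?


Grid: 3 x 2 boxes, i.e. 4 rows and 3 columns of dots.
Horizontal edges: (rows + 1) * cols = 4 * 2 = 8
Vertical edges: rows * (cols + 1) = 3 * 3 = 9
Total edges: 8 + 9 = 17
Edges drawn: 7
Remaining: 17 - 7 = 10

10


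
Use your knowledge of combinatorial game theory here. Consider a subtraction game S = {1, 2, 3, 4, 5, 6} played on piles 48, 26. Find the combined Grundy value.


Subtraction set: {1, 2, 3, 4, 5, 6}
For this subtraction set, G(n) = n mod 7 (period = max + 1 = 7).
Pile 1 (size 48): G(48) = 48 mod 7 = 6
Pile 2 (size 26): G(26) = 26 mod 7 = 5
Total Grundy value = XOR of all: 6 XOR 5 = 3

3


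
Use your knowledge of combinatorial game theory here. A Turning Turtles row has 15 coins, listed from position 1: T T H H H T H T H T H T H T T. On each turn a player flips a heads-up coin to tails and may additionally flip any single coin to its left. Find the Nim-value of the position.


Coins: T T H H H T H T H T H T H T T
Key fact: a single head at position k behaves exactly like a Nim heap of size k (turning it to T and optionally flipping a coin at j < k corresponds to moving the heap from k to j, or to 0), and heads combine as a disjunctive sum (two heads at the same place would cancel, matching j XOR j = 0). So the Nim-value is the XOR of the 1-indexed positions of the heads.
Face-up positions (1-indexed): [3, 4, 5, 7, 9, 11, 13]
XOR 0 with 3: 0 XOR 3 = 3
XOR 3 with 4: 3 XOR 4 = 7
XOR 7 with 5: 7 XOR 5 = 2
XOR 2 with 7: 2 XOR 7 = 5
XOR 5 with 9: 5 XOR 9 = 12
XOR 12 with 11: 12 XOR 11 = 7
XOR 7 with 13: 7 XOR 13 = 10
Nim-value = 10

10


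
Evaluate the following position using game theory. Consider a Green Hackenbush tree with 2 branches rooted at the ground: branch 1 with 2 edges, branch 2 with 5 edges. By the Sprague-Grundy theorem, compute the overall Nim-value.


The tree has 2 branches from the ground vertex.
In Green Hackenbush, the Nim-value of a simple path of length k is k.
Branch 1: length 2, Nim-value = 2
Branch 2: length 5, Nim-value = 5
Total Nim-value = XOR of all branch values:
0 XOR 2 = 2
2 XOR 5 = 7
Nim-value of the tree = 7

7


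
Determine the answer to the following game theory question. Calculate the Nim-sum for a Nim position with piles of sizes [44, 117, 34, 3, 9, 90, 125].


We need the XOR (exclusive or) of all pile sizes.
After XOR-ing pile 1 (size 44): 0 XOR 44 = 44
After XOR-ing pile 2 (size 117): 44 XOR 117 = 89
After XOR-ing pile 3 (size 34): 89 XOR 34 = 123
After XOR-ing pile 4 (size 3): 123 XOR 3 = 120
After XOR-ing pile 5 (size 9): 120 XOR 9 = 113
After XOR-ing pile 6 (size 90): 113 XOR 90 = 43
After XOR-ing pile 7 (size 125): 43 XOR 125 = 86
The Nim-value of this position is 86.

86


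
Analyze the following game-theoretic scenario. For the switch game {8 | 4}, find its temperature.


The game is {8 | 4}, a switch {a | b} with numbers a > b.
Cooling {a | b} by t gives {a - t | b + t}, which stops being hot when a - t = b + t, i.e. at t = (a - b)/2. So the temperature of a switch is (a - b)/2.
Temperature = (Left option - Right option) / 2
= (8 - (4)) / 2
= 4 / 2
= 2

2


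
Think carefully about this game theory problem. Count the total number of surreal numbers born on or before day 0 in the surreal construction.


Day 0: {|} = 0 is born. Count = 1.
Day n: the number of surreal numbers born by day n is 2^(n+1) - 1.
By day 0: 2^1 - 1 = 1
By day 0: 1 surreal numbers.

1


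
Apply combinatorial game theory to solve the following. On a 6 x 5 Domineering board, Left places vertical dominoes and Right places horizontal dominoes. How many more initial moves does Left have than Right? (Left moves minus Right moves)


Board is 6 x 5 (rows x cols).
Left (vertical) placements: (rows-1) * cols = 5 * 5 = 25
Right (horizontal) placements: rows * (cols-1) = 6 * 4 = 24
Advantage = Left - Right = 25 - 24 = 1

1


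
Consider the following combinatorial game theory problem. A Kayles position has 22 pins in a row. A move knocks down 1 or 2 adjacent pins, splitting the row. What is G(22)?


Kayles: a move removes 1 or 2 adjacent pins from a contiguous row.
Removing pins from a row of k leaves two independent rows (a, b) with a + b = k - 1 (one pin) or a + b = k - 2 (two pins); an end removal gives a = 0.
By Sprague-Grundy, G(k) = mex{ G(a) XOR G(b) } over all these splits. G(0) = 0.
G(1): splits (0,0):0^0=0 -> mex({0}) = 1
G(2): splits (0,1):0^1=1 (0,0):0^0=0 -> mex({0, 1}) = 2
G(3): splits (0,2):0^2=2 (1,1):1^1=0 (0,1):0^1=1 -> mex({0, 1, 2}) = 3
G(4): splits (0,3):0^3=3 (1,2):1^2=3 (0,2):0^2=2 (1,1):1^1=0 -> mex({0, 2, 3}) = 1
G(5): splits (0,4):0^1=1 (1,3):1^3=2 (2,2):2^2=0 (0,3):0^3=3 (1,2):1^2=3 -> mex({0, 1, 2, 3}) = 4
G(6) = mex({0, 1, 2, 4}) = 3
G(7) = mex({0, 1, 3, 4, 5}) = 2
G(8) = mex({0, 2, 3, 5, 6}) = 1
G(9) = mex({0, 1, 2, 3, 6, 7}) = 4
G(10) = mex({0, 1, 3, 4, 5, 7}) = 2
G(11) = mex({0, 1, 2, 3, 4, 5}) = 6
G(12) = mex({0, 1, 2, 3, 5, 6, 7}) = 4
G(13) = mex({0, 2, 3, 4, 6, 7}) = 1
G(14) = mex({0, 1, 4, 5, 6, 7}) = 2
G(15) = mex({0, 1, 2, 3, 4, 5, 6}) = 7
G(16) = mex({0, 2, 3, 5, 6, 7}) = 1
G(17) = mex({0, 1, 2, 3, 5, 6, 7}) = 4
G(18) = mex({0, 1, 2, 4, 5, 6}) = 3
G(19) = mex({0, 1, 3, 4, 5, 7}) = 2
G(20) = mex({0, 2, 3, 4, 5, 6, 7}) = 1
G(21) = mex({0, 1, 2, 3, 5, 6, 7}) = 4
G(22) = mex({0, 1, 2, 3, 4, 5, 7}) = 6
Therefore G(22) = 6.

6


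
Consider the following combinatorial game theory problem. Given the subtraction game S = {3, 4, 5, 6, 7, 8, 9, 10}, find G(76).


The subtraction set is S = {3, 4, 5, 6, 7, 8, 9, 10}.
G(k) = mex{ G(k - s) : s in S, s <= k }. We compute iteratively: G(0) = 0.
G(1) = mex({}) = 0
G(2) = mex({}) = 0
G(3) = mex({0}) = 1
G(4) = mex({0}) = 1
G(5) = mex({0}) = 1
G(6) = mex({0, 1}) = 2
G(7) = mex({0, 1}) = 2
G(8) = mex({0, 1}) = 2
G(9) = mex({0, 1, 2}) = 3
G(10) = mex({0, 1, 2}) = 3
G(11) = mex({0, 1, 2}) = 3
G(12) = mex({0, 1, 2, 3}) = 4
G(13) = mex({1, 2, 3}) = 0
G(14) = mex({1, 2, 3}) = 0
G(15) = mex({1, 2, 3, 4}) = 0
G(16) = mex({0, 2, 3, 4}) = 1
G(17) = mex({0, 2, 3, 4}) = 1
G(18) = mex({0, 2, 3, 4}) = 1
G(19) = mex({0, 1, 3, 4}) = 2
G(20) = mex({0, 1, 3, 4}) = 2
G(21) = mex({0, 1, 3, 4}) = 2
G(22) = mex({0, 1, 2, 4}) = 3
Observe that G(13)..G(22) = 0, 0, 0, 1, 1, 1, 2, 2, 2, 3 repeats G(0)..G(9) = 0, 0, 0, 1, 1, 1, 2, 2, 2, 3.
For k >= max(S) = 10, G(k) is determined by the previous 10 values G(k-10)..G(k-1); a window of 10 consecutive values has recurred shifted by 13, so by induction G(k + 13) = G(k) for all k >= 0: the sequence is periodic from the start with period 13.
One period: G(0..12) = 0, 0, 0, 1, 1, 1, 2, 2, 2, 3, 3, 3, 4.
76 mod 13 = 11, so G(76) = G(11) = 3.

3


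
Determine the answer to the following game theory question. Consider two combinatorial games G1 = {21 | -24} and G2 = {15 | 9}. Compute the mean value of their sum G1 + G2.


G1 = {21 | -24}, G2 = {15 | 9}
Each is a switch {a | b} with numbers a > b; its mean value is (a + b)/2, and mean value is additive over game sums: m(G1 + G2) = m(G1) + m(G2).
Mean of G1 = (21 + (-24))/2 = -3/2 = -3/2
Mean of G2 = (15 + (9))/2 = 24/2 = 12
Mean of G1 + G2 = -3/2 + 12 = 21/2

21/2


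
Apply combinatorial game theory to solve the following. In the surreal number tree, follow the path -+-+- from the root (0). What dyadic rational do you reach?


Sign expansion: -+-+-
Rule: track bounds (lo, hi), initially (-inf, +inf). On '+', the current value becomes lo and we move to the simplest number in (value, hi): value + 1 if hi = +inf, otherwise the midpoint (value + hi)/2. On '-', the current value becomes hi and we move to value - 1 if lo = -inf, otherwise the midpoint (lo + value)/2.
Start at 0.
Step 1: sign = -, move left. Bounds: (-inf, 0). Value = -1
Step 2: sign = +, move right. Bounds: (-1, 0). Value = -1/2
Step 3: sign = -, move left. Bounds: (-1, -1/2). Value = -3/4
Step 4: sign = +, move right. Bounds: (-3/4, -1/2). Value = -5/8
Step 5: sign = -, move left. Bounds: (-3/4, -5/8). Value = -11/16
The surreal number with sign expansion -+-+- is -11/16.

-11/16


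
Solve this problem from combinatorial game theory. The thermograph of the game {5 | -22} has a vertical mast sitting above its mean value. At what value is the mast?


Game = {5 | -22}, a switch {a | b} with numbers a > b.
Its thermograph has left wall a - t and right wall b + t, which meet at t = (a - b)/2, where both equal (a + b)/2. So the mast (mean value) is at (a + b)/2.
Mean = (5 + (-22))/2 = -17/2 = -17/2

-17/2


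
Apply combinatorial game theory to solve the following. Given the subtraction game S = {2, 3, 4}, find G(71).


The subtraction set is S = {2, 3, 4}.
G(k) = mex{ G(k - s) : s in S, s <= k }. We compute iteratively: G(0) = 0.
G(1) = mex({}) = 0
G(2) = mex({0}) = 1
G(3) = mex({0}) = 1
G(4) = mex({0, 1}) = 2
G(5) = mex({0, 1}) = 2
G(6) = mex({1, 2}) = 0
G(7) = mex({1, 2}) = 0
G(8) = mex({0, 2}) = 1
G(9) = mex({0, 2}) = 1
Observe that G(6)..G(9) = 0, 0, 1, 1 repeats G(0)..G(3) = 0, 0, 1, 1.
For k >= max(S) = 4, G(k) is determined by the previous 4 values G(k-4)..G(k-1); a window of 4 consecutive values has recurred shifted by 6, so by induction G(k + 6) = G(k) for all k >= 0: the sequence is periodic from the start with period 6.
One period: G(0..5) = 0, 0, 1, 1, 2, 2.
71 mod 6 = 5, so G(71) = G(5) = 2.

2


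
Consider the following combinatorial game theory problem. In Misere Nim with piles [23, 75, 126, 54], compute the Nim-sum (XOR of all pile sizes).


We need the XOR (exclusive or) of all pile sizes.
After XOR-ing pile 1 (size 23): 0 XOR 23 = 23
After XOR-ing pile 2 (size 75): 23 XOR 75 = 92
After XOR-ing pile 3 (size 126): 92 XOR 126 = 34
After XOR-ing pile 4 (size 54): 34 XOR 54 = 20
The Nim-value of this position is 20.

20


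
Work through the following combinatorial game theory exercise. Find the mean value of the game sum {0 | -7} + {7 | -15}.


G1 = {0 | -7}, G2 = {7 | -15}
Each is a switch {a | b} with numbers a > b; its mean value is (a + b)/2, and mean value is additive over game sums: m(G1 + G2) = m(G1) + m(G2).
Mean of G1 = (0 + (-7))/2 = -7/2 = -7/2
Mean of G2 = (7 + (-15))/2 = -8/2 = -4
Mean of G1 + G2 = -7/2 + -4 = -15/2

-15/2


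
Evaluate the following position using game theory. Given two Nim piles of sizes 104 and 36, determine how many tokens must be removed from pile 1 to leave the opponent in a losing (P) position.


Piles: 104 and 36
Current XOR: 104 XOR 36 = 76 (non-zero, so this is an N-position).
To make the XOR zero, we need to find a move that balances the piles.
For pile 1 (size 104): target = 104 XOR 76 = 36
We reduce pile 1 from 104 to 36.
Tokens removed: 104 - 36 = 68
Verification: 36 XOR 36 = 0

68


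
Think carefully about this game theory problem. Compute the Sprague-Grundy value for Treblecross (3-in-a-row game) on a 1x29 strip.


Treblecross: place X on empty cells; 3-in-a-row wins.
Playing within two cells of an existing X lets the opponent win at once, so sensible play treats the cells i-2..i+2 around each X as dead. The player left with no safe cell loses, so this is a normal-play take-away game on strips of safe cells.
Placing X at cell i (0-indexed) of a strip of k safe cells leaves independent strips of sizes max(0, i-2) and max(0, k-i-3). Hence G(k) = mex{ G(max(0,i-2)) XOR G(max(0,k-i-3)) : 0 <= i < k }, with G(0) = 0.
G(1): splits (0,0):0^0=0 -> mex({0}) = 1
G(2): splits (0,0):0^0=0 -> mex({0}) = 1
G(3): splits (0,0):0^0=0 -> mex({0}) = 1
G(4): splits (0,1):0^1=1 (0,0):0^0=0 -> mex({0, 1}) = 2
G(5): splits (0,2):0^1=1 (0,1):0^1=1 (0,0):0^0=0 -> mex({0, 1}) = 2
G(6) = mex({1}) = 0
G(7) = mex({0, 1, 2}) = 3
G(8) = mex({0, 1, 2}) = 3
G(9) = mex({0, 2}) = 1
G(10) = mex({0, 2, 3}) = 1
G(11) = mex({0, 3}) = 1
G(12) = mex({1, 3}) = 0
G(13) = mex({0, 1, 2, 3}) = 4
G(14) = mex({0, 1, 2}) = 3
G(15) = mex({0, 1, 2}) = 3
G(16) = mex({0, 1, 2, 4}) = 3
G(17) = mex({0, 1, 3, 4}) = 2
G(18) = mex({0, 1, 3, 4}) = 2
G(19) = mex({0, 1, 3, 5}) = 2
G(20) = mex({0, 1, 2, 3, 5}) = 4
G(21) = mex({0, 1, 2, 3, 5}) = 4
G(22) = mex({1, 2, 6}) = 0
G(23) = mex({0, 1, 2, 3, 4, 6}) = 5
G(24) = mex({0, 1, 2, 3, 4}) = 5
G(25) = mex({0, 1, 3, 4, 7}) = 2
G(26) = mex({0, 1, 3, 4, 5, 7}) = 2
G(27) = mex({0, 1, 3, 5}) = 2
G(28) = mex({0, 1, 2, 5}) = 3
G(29) = mex({0, 1, 2, 4, 5, 6}) = 3
Therefore G(29) = 3.

3


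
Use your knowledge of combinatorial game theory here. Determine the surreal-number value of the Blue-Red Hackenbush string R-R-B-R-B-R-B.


Edges (from ground): R-R-B-R-B-R-B
By Berlekamp's sign-expansion rule, a Blue-Red Hackenbush stalk has the value of the surreal number whose sign sequence is the edge sequence with B -> + and R -> -.
Sign sequence: --+-+-+
Trace the sign expansion in the surreal number tree, starting from 0:
Edge 1: R (sign -) -> bounds (-inf, 0), value = -1
Edge 2: R (sign -) -> bounds (-inf, -1), value = -2
Edge 3: B (sign +) -> bounds (-2, -1), value = -3/2
Edge 4: R (sign -) -> bounds (-2, -3/2), value = -7/4
Edge 5: B (sign +) -> bounds (-7/4, -3/2), value = -13/8
Edge 6: R (sign -) -> bounds (-7/4, -13/8), value = -27/16
Edge 7: B (sign +) -> bounds (-27/16, -13/8), value = -53/32
Game value = -53/32

-53/32


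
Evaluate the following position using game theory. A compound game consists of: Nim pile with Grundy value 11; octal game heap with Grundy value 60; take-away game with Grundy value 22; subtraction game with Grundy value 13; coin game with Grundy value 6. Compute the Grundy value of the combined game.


By the Sprague-Grundy theorem, the Grundy value of a sum of games is the XOR of individual Grundy values.
Nim pile: Grundy value = 11. Running XOR: 0 XOR 11 = 11
octal game heap: Grundy value = 60. Running XOR: 11 XOR 60 = 55
take-away game: Grundy value = 22. Running XOR: 55 XOR 22 = 33
subtraction game: Grundy value = 13. Running XOR: 33 XOR 13 = 44
coin game: Grundy value = 6. Running XOR: 44 XOR 6 = 42
The combined Grundy value is 42.

42


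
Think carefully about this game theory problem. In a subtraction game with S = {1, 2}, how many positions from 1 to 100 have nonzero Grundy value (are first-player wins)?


Subtraction set S = {1, 2}, so G(n) = n mod 3.
G(n) = 0 when n is a multiple of 3.
Multiples of 3 in [1, 100]: 33
N-positions (nonzero Grundy) = 100 - 33 = 67

67


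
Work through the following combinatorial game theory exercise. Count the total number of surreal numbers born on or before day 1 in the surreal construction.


Day 0: {|} = 0 is born. Count = 1.
Day n: the number of surreal numbers born by day n is 2^(n+1) - 1.
By day 0: 2^1 - 1 = 1
By day 1: 2^2 - 1 = 3
By day 1: 3 surreal numbers.

3


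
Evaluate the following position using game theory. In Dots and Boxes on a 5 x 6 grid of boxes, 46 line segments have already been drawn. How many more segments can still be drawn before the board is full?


Grid: 5 x 6 boxes, i.e. 6 rows and 7 columns of dots.
Horizontal edges: (rows + 1) * cols = 6 * 6 = 36
Vertical edges: rows * (cols + 1) = 5 * 7 = 35
Total edges: 36 + 35 = 71
Edges drawn: 46
Remaining: 71 - 46 = 25

25


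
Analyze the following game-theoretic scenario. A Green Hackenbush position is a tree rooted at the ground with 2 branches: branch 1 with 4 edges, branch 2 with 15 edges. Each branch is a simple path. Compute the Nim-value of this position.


The tree has 2 branches from the ground vertex.
In Green Hackenbush, the Nim-value of a simple path of length k is k.
Branch 1: length 4, Nim-value = 4
Branch 2: length 15, Nim-value = 15
Total Nim-value = XOR of all branch values:
0 XOR 4 = 4
4 XOR 15 = 11
Nim-value of the tree = 11

11


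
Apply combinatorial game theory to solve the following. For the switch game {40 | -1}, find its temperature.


The game is {40 | -1}, a switch {a | b} with numbers a > b.
Cooling {a | b} by t gives {a - t | b + t}, which stops being hot when a - t = b + t, i.e. at t = (a - b)/2. So the temperature of a switch is (a - b)/2.
Temperature = (Left option - Right option) / 2
= (40 - (-1)) / 2
= 41 / 2
= 41/2

41/2


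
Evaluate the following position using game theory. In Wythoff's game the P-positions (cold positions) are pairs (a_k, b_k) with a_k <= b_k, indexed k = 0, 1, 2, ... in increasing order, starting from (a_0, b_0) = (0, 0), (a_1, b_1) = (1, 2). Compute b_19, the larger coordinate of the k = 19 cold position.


By Wythoff's theorem, a_k = floor(k * phi) and b_k = floor(k * phi^2) = a_k + k, where phi = (1 + sqrt(5))/2 is the golden ratio.
phi = (1 + sqrt(5))/2 = 1.618034
phi^2 = phi + 1 = 2.618034
k = 19
k * phi^2 = 19 * 2.618034 = 49.742646
b_19 = floor(k * phi^2) = 49 (check: a_19 + k = 30 + 19 = 49)

49


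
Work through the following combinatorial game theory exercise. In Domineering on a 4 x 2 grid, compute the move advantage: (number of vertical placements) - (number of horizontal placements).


Board is 4 x 2 (rows x cols).
Left (vertical) placements: (rows-1) * cols = 3 * 2 = 6
Right (horizontal) placements: rows * (cols-1) = 4 * 1 = 4
Advantage = Left - Right = 6 - 4 = 2

2


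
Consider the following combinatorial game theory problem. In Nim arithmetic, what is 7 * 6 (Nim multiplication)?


Nim multiplication is bilinear over XOR: (u XOR v) * w = (u*w) XOR (v*w).
So we split each operand into its bit components and XOR the pairwise Nim products.
7 = 1 + 2 + 4 (as XOR of powers of 2).
6 = 2 + 4 (as XOR of powers of 2).
Using the standard Nim-product table on single bits:
  2*2 = 3,   2*4 = 8,   2*8 = 12,
  4*4 = 6,   4*8 = 11,  8*8 = 13,
and  1*x = x (identity), k*l = l*k (commutative).
Pairwise Nim products:
  1 * 2 = 2
  1 * 4 = 4
  2 * 2 = 3
  2 * 4 = 8
  4 * 2 = 8
  4 * 4 = 6
XOR them: 2 XOR 4 XOR 3 XOR 8 XOR 8 XOR 6 = 3.
Result: 7 * 6 = 3 (in Nim).

3


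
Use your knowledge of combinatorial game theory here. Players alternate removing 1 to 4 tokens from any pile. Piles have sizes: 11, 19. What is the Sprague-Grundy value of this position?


Subtraction set: {1, 2, 3, 4}
For this subtraction set, G(n) = n mod 5 (period = max + 1 = 5).
Pile 1 (size 11): G(11) = 11 mod 5 = 1
Pile 2 (size 19): G(19) = 19 mod 5 = 4
Total Grundy value = XOR of all: 1 XOR 4 = 5

5


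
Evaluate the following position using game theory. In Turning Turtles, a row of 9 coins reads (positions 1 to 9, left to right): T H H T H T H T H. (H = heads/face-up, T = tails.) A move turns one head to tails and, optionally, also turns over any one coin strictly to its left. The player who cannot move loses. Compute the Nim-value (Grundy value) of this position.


Coins: T H H T H T H T H
Key fact: a single head at position k behaves exactly like a Nim heap of size k (turning it to T and optionally flipping a coin at j < k corresponds to moving the heap from k to j, or to 0), and heads combine as a disjunctive sum (two heads at the same place would cancel, matching j XOR j = 0). So the Nim-value is the XOR of the 1-indexed positions of the heads.
Face-up positions (1-indexed): [2, 3, 5, 7, 9]
XOR 0 with 2: 0 XOR 2 = 2
XOR 2 with 3: 2 XOR 3 = 1
XOR 1 with 5: 1 XOR 5 = 4
XOR 4 with 7: 4 XOR 7 = 3
XOR 3 with 9: 3 XOR 9 = 10
Nim-value = 10

10
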